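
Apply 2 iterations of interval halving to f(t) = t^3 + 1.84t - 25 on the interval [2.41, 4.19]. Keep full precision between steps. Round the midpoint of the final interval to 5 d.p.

f(2.410000) = -6.568079, f(4.190000) = 56.269659 (opposite signs)
step 1: m = 3.300000, f(m) = 17.009000 > 0 → root in [2.410000, 3.300000]
step 2: m = 2.855000, f(m) = 3.524376 > 0 → root in [2.410000, 2.855000]
Midpoint of [2.410000, 2.855000] = 2.632500

2.63250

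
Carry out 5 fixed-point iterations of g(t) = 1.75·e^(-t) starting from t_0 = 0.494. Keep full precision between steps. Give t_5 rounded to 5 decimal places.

0.89478

t_1 = g(0.494000) = 1.067816
t_2 = g(1.067816) = 0.601577
t_3 = g(0.601577) = 0.958907
t_4 = g(0.958907) = 0.670795
t_5 = g(0.670795) = 0.894778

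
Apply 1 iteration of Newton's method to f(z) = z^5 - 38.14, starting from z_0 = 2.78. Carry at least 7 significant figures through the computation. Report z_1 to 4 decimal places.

2.3517

f'(z) = 5z^4
z_0 = 2.780000: f = 127.904303, f' = 298.640833 → z_1 = 2.780000 - (127.904303)/(298.640833) = 2.351712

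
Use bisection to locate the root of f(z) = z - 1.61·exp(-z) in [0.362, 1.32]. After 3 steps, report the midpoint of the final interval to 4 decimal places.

0.7811

f(0.362000) = -0.759015, f(1.320000) = 0.889912 (opposite signs)
step 1: m = 0.841000, f(m) = 0.146641 > 0 → root in [0.362000, 0.841000]
step 2: m = 0.601500, f(m) = -0.280762 < 0 → root in [0.601500, 0.841000]
step 3: m = 0.721250, f(m) = -0.061442 < 0 → root in [0.721250, 0.841000]
Midpoint of [0.721250, 0.841000] = 0.781125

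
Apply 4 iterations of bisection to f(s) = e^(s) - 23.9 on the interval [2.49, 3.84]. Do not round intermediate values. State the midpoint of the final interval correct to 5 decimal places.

f(2.490000) = -11.838724, f(3.840000) = 22.625474 (opposite signs)
step 1: m = 3.165000, f(m) = -0.211256 < 0 → root in [3.165000, 3.840000]
step 2: m = 3.502500, f(m) = 9.298344 > 0 → root in [3.165000, 3.502500]
step 3: m = 3.333750, f(m) = 4.143307 > 0 → root in [3.165000, 3.333750]
step 4: m = 3.249375, f(m) = 1.874226 > 0 → root in [3.165000, 3.249375]
Midpoint of [3.165000, 3.249375] = 3.207187

3.20719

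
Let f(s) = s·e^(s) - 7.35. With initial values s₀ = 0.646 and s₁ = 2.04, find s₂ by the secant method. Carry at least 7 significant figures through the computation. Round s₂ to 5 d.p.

Secant update: s_(k+1) = s_k − f(s_k)·(s_k − s_(k-1))/(f(s_k) − f(s_(k-1))).
f(s_0) = -6.117500, f(s_1) = 8.338843
s_2 = 2.040000 - (8.338843)·(2.040000 - 0.646000)/(8.338843 - (-6.117500)) = 1.235900; f(s_2) = -3.096682

1.23590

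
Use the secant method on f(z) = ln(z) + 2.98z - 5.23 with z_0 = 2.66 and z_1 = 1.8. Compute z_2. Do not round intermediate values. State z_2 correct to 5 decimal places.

1.58982

f(z_0) = 3.675126, f(z_1) = 0.721787
z_2 = 1.800000 - (0.721787)·(1.800000 - 2.660000)/(0.721787 - (3.675126)) = 1.589819; f(z_2) = -0.028720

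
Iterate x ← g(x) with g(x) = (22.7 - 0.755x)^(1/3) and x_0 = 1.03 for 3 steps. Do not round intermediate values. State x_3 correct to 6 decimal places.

x_1 = g(1.030000) = 2.798739
x_2 = g(2.798739) = 2.740716
x_3 = g(2.740716) = 2.742659

2.742659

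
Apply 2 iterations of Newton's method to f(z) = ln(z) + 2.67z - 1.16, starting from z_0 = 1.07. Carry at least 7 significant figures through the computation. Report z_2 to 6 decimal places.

0.615542

Newton update: z ← z − f(z)/f'(z).
f'(z) = 1/z + 2.67
z_0 = 1.070000: f = 1.764559, f' = 3.604579 → z_1 = 1.070000 - (1.764559)/(3.604579) = 0.580468
z_1 = 0.580468: f = -0.154073, f' = 4.392749 → z_2 = 0.580468 - (-0.154073)/(4.392749) = 0.615542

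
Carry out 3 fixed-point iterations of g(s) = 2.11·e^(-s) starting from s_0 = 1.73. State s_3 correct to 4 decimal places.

0.4942

s_1 = g(1.730000) = 0.374070
s_2 = g(0.374070) = 1.451530
s_3 = g(1.451530) = 0.494187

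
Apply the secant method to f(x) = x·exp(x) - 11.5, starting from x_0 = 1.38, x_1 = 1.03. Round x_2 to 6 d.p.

Secant update: x_(k+1) = x_k − f(x_k)·(x_k − x_(k-1))/(f(x_k) − f(x_(k-1))).
f(x_0) = -6.014636, f(x_1) = -8.614902
x_2 = 1.030000 - (-8.614902)·(1.030000 - 1.380000)/(-8.614902 - (-6.014636)) = 2.189580; f(x_2) = 8.056136

2.189580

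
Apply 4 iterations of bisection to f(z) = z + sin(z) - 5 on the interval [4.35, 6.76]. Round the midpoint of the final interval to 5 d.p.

f(4.350000) = -1.585053, f(6.760000) = 2.218951 (opposite signs)
step 1: m = 5.555000, f(m) = -0.110516 < 0 → root in [5.555000, 6.760000]
step 2: m = 6.157500, f(m) = 1.032145 > 0 → root in [5.555000, 6.157500]
step 3: m = 5.856250, f(m) = 0.442167 > 0 → root in [5.555000, 5.856250]
step 4: m = 5.705625, f(m) = 0.159643 > 0 → root in [5.555000, 5.705625]
Midpoint of [5.555000, 5.705625] = 5.630312

5.63031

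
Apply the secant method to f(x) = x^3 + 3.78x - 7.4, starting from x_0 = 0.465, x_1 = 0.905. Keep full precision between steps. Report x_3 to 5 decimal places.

f(x_0) = -5.541755, f(x_1) = -3.237882
x_2 = 0.905000 - (-3.237882)·(0.905000 - 0.465000)/(-3.237882 - (-5.541755)) = 1.523380; f(x_2) = 1.893661
x_3 = 1.523380 - (1.893661)·(1.523380 - 0.905000)/(1.893661 - (-3.237882)) = 1.295183; f(x_3) = -0.331540

1.29518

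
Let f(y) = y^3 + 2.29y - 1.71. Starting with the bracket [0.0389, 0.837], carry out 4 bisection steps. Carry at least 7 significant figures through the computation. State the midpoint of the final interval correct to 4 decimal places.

0.6125

f(0.038900) = -1.620860, f(0.837000) = 0.793106 (opposite signs)
step 1: m = 0.437950, f(m) = -0.623096 < 0 → root in [0.437950, 0.837000]
step 2: m = 0.637475, f(m) = 0.008871 > 0 → root in [0.437950, 0.637475]
step 3: m = 0.537713, f(m) = -0.323167 < 0 → root in [0.537713, 0.637475]
step 4: m = 0.587594, f(m) = -0.161534 < 0 → root in [0.587594, 0.637475]
Midpoint of [0.587594, 0.637475] = 0.612534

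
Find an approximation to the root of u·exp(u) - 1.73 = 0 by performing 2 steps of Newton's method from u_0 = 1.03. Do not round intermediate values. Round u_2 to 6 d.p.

0.788476

f'(u) = (u + 1)·exp(u)
u_0 = 1.030000: f = 1.155098, f' = 5.686164 → u_1 = 1.030000 - (1.155098)/(5.686164) = 0.826858
u_1 = 0.826858: f = 0.160301, f' = 4.176426 → u_2 = 0.826858 - (0.160301)/(4.176426) = 0.788476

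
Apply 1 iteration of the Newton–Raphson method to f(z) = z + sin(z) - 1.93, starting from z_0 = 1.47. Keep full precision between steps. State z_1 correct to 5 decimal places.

f'(z) = 1 + cos(z)
z_0 = 1.470000: f = 0.534924, f' = 1.100626 → z_1 = 1.470000 - (0.534924)/(1.100626) = 0.983982

0.98398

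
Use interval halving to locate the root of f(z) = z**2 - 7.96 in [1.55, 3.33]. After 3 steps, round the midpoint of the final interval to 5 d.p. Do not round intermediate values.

2.77375

f(1.550000) = -5.557500, f(3.330000) = 3.128900 (opposite signs)
step 1: m = 2.440000, f(m) = -2.006400 < 0 → root in [2.440000, 3.330000]
step 2: m = 2.885000, f(m) = 0.363225 > 0 → root in [2.440000, 2.885000]
step 3: m = 2.662500, f(m) = -0.871094 < 0 → root in [2.662500, 2.885000]
Midpoint of [2.662500, 2.885000] = 2.773750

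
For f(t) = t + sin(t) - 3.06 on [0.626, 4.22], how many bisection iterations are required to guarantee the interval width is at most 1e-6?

Initial width b − a = 4.22 − 0.626 = 3.594000.
After n steps the width is (b−a)/2^n; need (b−a)/2^n ≤ 1e-6.
So n ≥ log₂(3.594000/1e-6) = log₂(3594000.0000) ≈ 21.7772.
Hence n = 22.

22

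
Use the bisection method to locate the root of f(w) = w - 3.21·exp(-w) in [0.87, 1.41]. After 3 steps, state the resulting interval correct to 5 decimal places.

f(0.870000) = -0.474834, f(1.410000) = 0.626300 (opposite signs)
step 1: m = 1.140000, f(m) = 0.113381 > 0 → root in [0.870000, 1.140000]
step 2: m = 1.005000, f(m) = -0.170003 < 0 → root in [1.005000, 1.140000]
step 3: m = 1.072500, f(m) = -0.025808 < 0 → root in [1.072500, 1.140000]

[1.07250, 1.14000]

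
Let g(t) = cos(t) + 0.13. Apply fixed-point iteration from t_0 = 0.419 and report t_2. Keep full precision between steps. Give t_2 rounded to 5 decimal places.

0.63320

t_1 = g(0.419000) = 1.043496
t_2 = g(1.043496) = 0.633202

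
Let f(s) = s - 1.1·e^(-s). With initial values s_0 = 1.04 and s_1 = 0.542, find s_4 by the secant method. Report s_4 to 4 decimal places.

Secant update: s_(k+1) = s_k − f(s_k)·(s_k − s_(k-1))/(f(s_k) − f(s_(k-1))).
f(s_0) = 0.651200, f(s_1) = -0.097742
s_2 = 0.542000 - (-0.097742)·(0.542000 - 1.040000)/(-0.097742 - (0.651200)) = 0.606993; f(s_2) = 0.007506
s_3 = 0.606993 - (0.007506)·(0.606993 - 0.542000)/(0.007506 - (-0.097742)) = 0.602357; f(s_3) = 0.000086
s_4 = 0.602357 - (0.000086)·(0.602357 - 0.606993)/(0.000086 - (0.007506)) = 0.602304; f(s_4) = -0.000000

0.6023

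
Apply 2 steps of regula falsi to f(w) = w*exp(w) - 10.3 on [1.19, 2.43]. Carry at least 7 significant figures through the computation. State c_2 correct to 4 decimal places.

f(1.190000) = -6.388373, f(2.430000) = 17.302083
step 1: c = 1.524379, f(c) = -3.299612 < 0 → new bracket [1.524379, 2.430000]
step 2: c = 1.669425, f(c) = -1.436833 < 0 → new bracket [1.669425, 2.430000]

1.6694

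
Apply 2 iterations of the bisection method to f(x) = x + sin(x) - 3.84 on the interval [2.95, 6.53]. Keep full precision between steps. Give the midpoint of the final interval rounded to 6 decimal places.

5.187500

f(2.950000) = -0.699577, f(6.530000) = 2.934316 (opposite signs)
step 1: m = 4.740000, f(m) = -0.099619 < 0 → root in [4.740000, 6.530000]
step 2: m = 5.635000, f(m) = 1.191259 > 0 → root in [4.740000, 5.635000]
Midpoint of [4.740000, 5.635000] = 5.187500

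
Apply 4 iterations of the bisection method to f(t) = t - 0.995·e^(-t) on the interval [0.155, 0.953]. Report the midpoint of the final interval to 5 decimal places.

f(0.155000) = -0.697133, f(0.953000) = 0.569345 (opposite signs)
step 1: m = 0.554000, f(m) = -0.017773 < 0 → root in [0.554000, 0.953000]
step 2: m = 0.753500, f(m) = 0.285137 > 0 → root in [0.554000, 0.753500]
step 3: m = 0.653750, f(m) = 0.136259 > 0 → root in [0.554000, 0.653750]
step 4: m = 0.603875, f(m) = 0.059919 > 0 → root in [0.554000, 0.603875]
Midpoint of [0.554000, 0.603875] = 0.578937

0.57894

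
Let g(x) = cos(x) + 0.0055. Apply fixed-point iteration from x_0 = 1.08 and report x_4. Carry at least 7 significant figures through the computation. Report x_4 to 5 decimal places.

0.81245

x_1 = g(1.080000) = 0.476828
x_2 = g(0.476828) = 0.893955
x_3 = g(0.893955) = 0.631834
x_4 = g(0.631834) = 0.812446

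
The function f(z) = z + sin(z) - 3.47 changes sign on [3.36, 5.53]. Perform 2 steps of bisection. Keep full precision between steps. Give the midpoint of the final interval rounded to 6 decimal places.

4.173750

f(3.360000) = -0.326675, f(5.530000) = 1.376034 (opposite signs)
step 1: m = 4.445000, f(m) = 0.010536 > 0 → root in [3.360000, 4.445000]
step 2: m = 3.902500, f(m) = -0.257079 < 0 → root in [3.902500, 4.445000]
Midpoint of [3.902500, 4.445000] = 4.173750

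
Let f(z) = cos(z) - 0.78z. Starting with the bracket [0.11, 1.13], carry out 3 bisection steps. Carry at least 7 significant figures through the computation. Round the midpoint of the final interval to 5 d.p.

0.81125

f(0.110000) = 0.908156, f(1.130000) = -0.454740 (opposite signs)
step 1: m = 0.620000, f(m) = 0.330278 > 0 → root in [0.620000, 1.130000]
step 2: m = 0.875000, f(m) = -0.041503 < 0 → root in [0.620000, 0.875000]
step 3: m = 0.747500, f(m) = 0.150341 > 0 → root in [0.747500, 0.875000]
Midpoint of [0.747500, 0.875000] = 0.811250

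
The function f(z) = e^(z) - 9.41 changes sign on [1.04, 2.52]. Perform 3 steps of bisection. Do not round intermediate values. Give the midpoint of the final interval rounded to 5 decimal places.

2.24250

f(1.040000) = -6.580783, f(2.520000) = 3.018597 (opposite signs)
step 1: m = 1.780000, f(m) = -3.480144 < 0 → root in [1.780000, 2.520000]
step 2: m = 2.150000, f(m) = -0.825142 < 0 → root in [2.150000, 2.520000]
step 3: m = 2.335000, f(m) = 0.919460 > 0 → root in [2.150000, 2.335000]
Midpoint of [2.150000, 2.335000] = 2.242500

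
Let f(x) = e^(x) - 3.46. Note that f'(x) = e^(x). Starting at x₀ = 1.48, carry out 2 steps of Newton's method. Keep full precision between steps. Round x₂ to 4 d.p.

x_0 = 1.480000: f = 0.932946, f' = 4.392946 → x_1 = 1.480000 - (0.932946)/(4.392946) = 1.267626
x_1 = 1.267626: f = 0.092411, f' = 3.552411 → x_2 = 1.267626 - (0.092411)/(3.552411) = 1.241613

1.2416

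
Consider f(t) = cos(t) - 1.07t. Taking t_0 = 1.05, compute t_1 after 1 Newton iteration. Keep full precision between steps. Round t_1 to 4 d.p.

f'(t) = -sin(t) - 1.07
t_0 = 1.050000: f = -0.625929, f' = -1.937423 → t_1 = 1.050000 - (-0.625929)/(-1.937423) = 0.726927

0.7269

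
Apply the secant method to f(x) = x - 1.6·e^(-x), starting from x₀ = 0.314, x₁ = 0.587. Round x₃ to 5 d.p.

0.75269

Secant update: x_(k+1) = x_k − f(x_k)·(x_k − x_(k-1))/(f(x_k) − f(x_(k-1))).
f(x_0) = -0.854830, f(x_1) = -0.302588
x_2 = 0.587000 - (-0.302588)·(0.587000 - 0.314000)/(-0.302588 - (-0.854830)) = 0.736584; f(x_2) = -0.029410
x_3 = 0.736584 - (-0.029410)·(0.736584 - 0.587000)/(-0.029410 - (-0.302588)) = 0.752688; f(x_3) = -0.001069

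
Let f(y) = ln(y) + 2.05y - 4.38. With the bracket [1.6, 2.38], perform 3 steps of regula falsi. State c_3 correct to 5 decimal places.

1.83932

False-position update: c = (a·f(b) − b·f(a))/(f(b) − f(a)); replace the endpoint whose sign matches f(c).
f(1.600000) = -0.629996, f(2.380000) = 1.366100
step 1: c = 1.846179, f(c) = 0.017785 > 0 → new bracket [1.600000, 1.846179]
step 2: c = 1.839420, f(c) = 0.000262 > 0 → new bracket [1.600000, 1.839420]
step 3: c = 1.839321, f(c) = 0.000004 > 0 → new bracket [1.600000, 1.839321]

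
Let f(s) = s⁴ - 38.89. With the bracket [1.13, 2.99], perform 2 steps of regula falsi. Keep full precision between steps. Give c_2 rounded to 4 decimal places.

2.3594

f(1.130000) = -37.259526, f(2.990000) = 41.035388
step 1: c = 2.015150, f(c) = -22.399674 < 0 → new bracket [2.015150, 2.990000]
step 2: c = 2.359381, f(c) = -7.902093 < 0 → new bracket [2.359381, 2.990000]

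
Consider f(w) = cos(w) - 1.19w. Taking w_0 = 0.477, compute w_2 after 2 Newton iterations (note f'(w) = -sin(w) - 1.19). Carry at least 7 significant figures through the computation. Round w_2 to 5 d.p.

0.66256

w_0 = 0.477000: f = 0.320746, f' = -1.649116 → w_1 = 0.477000 - (0.320746)/(-1.649116) = 0.671496
w_1 = 0.671496: f = -0.016188, f' = -1.812158 → w_2 = 0.671496 - (-0.016188)/(-1.812158) = 0.662563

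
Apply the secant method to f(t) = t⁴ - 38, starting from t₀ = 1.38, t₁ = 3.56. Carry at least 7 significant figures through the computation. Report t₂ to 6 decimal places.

1.857305

f(t_0) = -34.373261, f(t_1) = 122.620137
t_2 = 3.560000 - (122.620137)·(3.560000 - 1.380000)/(122.620137 - (-34.373261)) = 1.857305; f(t_2) = -26.100389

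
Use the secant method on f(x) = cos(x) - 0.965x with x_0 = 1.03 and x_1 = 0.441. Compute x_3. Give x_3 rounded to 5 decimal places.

f(x_0) = -0.479131, f(x_1) = 0.478760
x_2 = 0.441000 - (0.478760)·(0.441000 - 1.030000)/(0.478760 - (-0.479131)) = 0.735386; f(x_2) = 0.031924
x_3 = 0.735386 - (0.031924)·(0.735386 - 0.441000)/(0.031924 - (0.478760)) = 0.756419; f(x_3) = -0.002645

0.75642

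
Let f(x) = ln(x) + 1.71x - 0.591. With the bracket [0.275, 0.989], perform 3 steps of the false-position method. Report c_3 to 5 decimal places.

0.62445

f(0.275000) = -1.411734, f(0.989000) = 1.089129
step 1: c = 0.678052, f(c) = 0.179938 > 0 → new bracket [0.275000, 0.678052]
step 2: c = 0.632487, f(c) = 0.032458 > 0 → new bracket [0.275000, 0.632487]
step 3: c = 0.624453, f(c) = 0.005935 > 0 → new bracket [0.275000, 0.624453]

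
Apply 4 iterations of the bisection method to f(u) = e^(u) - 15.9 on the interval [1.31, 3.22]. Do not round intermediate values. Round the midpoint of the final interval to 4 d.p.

f(1.310000) = -12.193826, f(3.220000) = 9.128120 (opposite signs)
step 1: m = 2.265000, f(m) = -6.268875 < 0 → root in [2.265000, 3.220000]
step 2: m = 2.742500, f(m) = -0.374249 < 0 → root in [2.742500, 3.220000]
step 3: m = 2.981250, f(m) = 3.812442 > 0 → root in [2.742500, 2.981250]
step 4: m = 2.861875, f(m) = 1.594298 > 0 → root in [2.742500, 2.861875]
Midpoint of [2.742500, 2.861875] = 2.802188

2.8022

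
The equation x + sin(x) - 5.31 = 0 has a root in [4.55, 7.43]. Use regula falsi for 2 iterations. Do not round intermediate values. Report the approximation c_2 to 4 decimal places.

f(4.550000) = -1.746844, f(7.430000) = 3.031458
step 1: c = 5.602866, f(c) = -0.336176 < 0 → new bracket [5.602866, 7.430000]
step 2: c = 5.785260, f(c) = -0.002343 < 0 → new bracket [5.785260, 7.430000]

5.7853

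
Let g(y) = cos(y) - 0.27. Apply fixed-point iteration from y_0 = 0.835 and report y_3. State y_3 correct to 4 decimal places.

y_1 = g(0.835000) = 0.401178
y_2 = g(0.401178) = 0.650602
y_3 = g(0.650602) = 0.525719

0.5257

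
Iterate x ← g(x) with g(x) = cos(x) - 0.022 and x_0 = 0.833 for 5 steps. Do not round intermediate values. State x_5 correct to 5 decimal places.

x_1 = g(0.833000) = 0.650659
x_2 = g(0.650659) = 0.773685
x_3 = g(0.773685) = 0.693341
x_4 = g(0.693341) = 0.747115
x_5 = g(0.747115) = 0.711652

0.71165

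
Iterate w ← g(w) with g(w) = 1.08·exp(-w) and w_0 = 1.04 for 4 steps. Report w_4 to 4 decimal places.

0.6442

w_1 = g(1.040000) = 0.381731
w_2 = g(0.381731) = 0.737293
w_3 = g(0.737293) = 0.516680
w_4 = g(0.516680) = 0.644218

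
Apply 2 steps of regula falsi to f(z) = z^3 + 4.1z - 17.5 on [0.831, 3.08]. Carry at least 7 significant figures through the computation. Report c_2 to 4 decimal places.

f(0.831000) = -13.519044, f(3.080000) = 24.346112
step 1: c = 1.633963, f(c) = -6.438337 < 0 → new bracket [1.633963, 3.080000]
step 2: c = 1.936391, f(c) = -2.300085 < 0 → new bracket [1.936391, 3.080000]

1.9364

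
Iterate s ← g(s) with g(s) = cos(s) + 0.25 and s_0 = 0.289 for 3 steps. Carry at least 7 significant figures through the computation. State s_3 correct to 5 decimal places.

s_1 = g(0.289000) = 1.208529
s_2 = g(1.208529) = 0.604395
s_3 = g(0.604395) = 1.072846

1.07285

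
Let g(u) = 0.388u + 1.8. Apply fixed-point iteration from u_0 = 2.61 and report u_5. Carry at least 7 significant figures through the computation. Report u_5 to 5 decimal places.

2.93826

u_1 = g(2.610000) = 2.812680
u_2 = g(2.812680) = 2.891320
u_3 = g(2.891320) = 2.921832
u_4 = g(2.921832) = 2.933671
u_5 = g(2.933671) = 2.938264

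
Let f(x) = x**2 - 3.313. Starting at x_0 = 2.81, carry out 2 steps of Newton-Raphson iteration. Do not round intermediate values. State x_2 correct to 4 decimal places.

Newton update: x ← x − f(x)/f'(x).
f'(x) = 2x
x_0 = 2.810000: f = 4.583100, f' = 5.620000 → x_1 = 2.810000 - (4.583100)/(5.620000) = 1.994502
x_1 = 1.994502: f = 0.665037, f' = 3.989004 → x_2 = 1.994502 - (0.665037)/(3.989004) = 1.827784

1.8278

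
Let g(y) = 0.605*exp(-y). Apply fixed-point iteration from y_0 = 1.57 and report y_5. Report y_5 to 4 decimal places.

0.3958

y_1 = g(1.570000) = 0.125867
y_2 = g(0.125867) = 0.533448
y_3 = g(0.533448) = 0.354880
y_4 = g(0.354880) = 0.424261
y_5 = g(0.424261) = 0.395823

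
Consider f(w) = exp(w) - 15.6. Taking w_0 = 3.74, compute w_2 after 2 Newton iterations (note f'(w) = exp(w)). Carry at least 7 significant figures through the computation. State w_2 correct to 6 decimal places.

2.805947

w_0 = 3.740000: f = 26.497990, f' = 42.097990 → w_1 = 3.740000 - (26.497990)/(42.097990) = 3.110564
w_1 = 3.110564: f = 6.833694, f' = 22.433694 → w_2 = 3.110564 - (6.833694)/(22.433694) = 2.805947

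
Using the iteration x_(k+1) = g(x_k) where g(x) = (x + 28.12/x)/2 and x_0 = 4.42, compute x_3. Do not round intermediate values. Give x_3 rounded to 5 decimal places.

x_1 = g(4.420000) = 5.390995
x_2 = g(5.390995) = 5.303550
x_3 = g(5.303550) = 5.302829

5.30283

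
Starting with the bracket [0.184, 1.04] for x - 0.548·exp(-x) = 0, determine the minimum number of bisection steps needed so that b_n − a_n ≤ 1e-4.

14

Initial width b − a = 1.04 − 0.184 = 0.856000.
After n steps the width is (b−a)/2^n; need (b−a)/2^n ≤ 1e-4.
So n ≥ log₂(0.856000/1e-4) = log₂(8560.0000) ≈ 13.0634.
Hence n = 14.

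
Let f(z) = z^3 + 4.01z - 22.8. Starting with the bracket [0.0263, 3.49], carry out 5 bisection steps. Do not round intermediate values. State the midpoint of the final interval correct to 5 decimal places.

f(0.026300) = -22.694519, f(3.490000) = 33.703449 (opposite signs)
step 1: m = 1.758150, f(m) = -10.315216 < 0 → root in [1.758150, 3.490000]
step 2: m = 2.624075, f(m) = 5.791317 > 0 → root in [1.758150, 2.624075]
step 3: m = 2.191113, f(m) = -3.494165 < 0 → root in [2.191113, 2.624075]
step 4: m = 2.407594, f(m) = 0.810087 > 0 → root in [2.191113, 2.407594]
step 5: m = 2.299353, f(m) = -1.422857 < 0 → root in [2.299353, 2.407594]
Midpoint of [2.299353, 2.407594] = 2.353473

2.35347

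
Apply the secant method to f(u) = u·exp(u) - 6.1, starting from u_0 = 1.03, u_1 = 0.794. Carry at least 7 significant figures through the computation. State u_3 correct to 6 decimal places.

f(u_0) = -3.214902, f(u_1) = -4.343491
u_2 = 0.794000 - (-4.343491)·(0.794000 - 1.030000)/(-4.343491 - (-3.214902)) = 1.702270; f(u_2) = 3.239317
u_3 = 1.702270 - (3.239317)·(1.702270 - 0.794000)/(3.239317 - (-4.343491)) = 1.314264; f(u_3) = -1.208293

1.314264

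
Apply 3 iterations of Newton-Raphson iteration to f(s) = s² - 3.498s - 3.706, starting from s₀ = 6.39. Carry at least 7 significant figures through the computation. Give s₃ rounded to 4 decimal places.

4.3502

Newton update: s ← s − f(s)/f'(s).
f'(s) = 2s - 3.498
s_0 = 6.390000: f = 14.773880, f' = 9.282000 → s_1 = 6.390000 - (14.773880)/(9.282000) = 4.798330
s_1 = 4.798330: f = 2.533413, f' = 6.098660 → s_2 = 4.798330 - (2.533413)/(6.098660) = 4.382925
s_2 = 4.382925: f = 0.172561, f' = 5.267850 → s_3 = 4.382925 - (0.172561)/(5.267850) = 4.350168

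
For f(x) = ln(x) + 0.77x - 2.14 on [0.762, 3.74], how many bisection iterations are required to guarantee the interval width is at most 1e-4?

Initial width b − a = 3.74 − 0.762 = 2.978000.
After n steps the width is (b−a)/2^n; need (b−a)/2^n ≤ 1e-4.
So n ≥ log₂(2.978000/1e-4) = log₂(29780.0000) ≈ 14.8621.
Hence n = 15.

15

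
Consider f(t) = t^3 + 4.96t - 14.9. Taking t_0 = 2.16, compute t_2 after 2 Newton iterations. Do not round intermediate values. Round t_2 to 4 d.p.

1.8101

Newton update: t ← t − f(t)/f'(t).
f'(t) = 3t^2 + 4.96
t_0 = 2.160000: f = 5.891296, f' = 18.956800 → t_1 = 2.160000 - (5.891296)/(18.956800) = 1.849225
t_1 = 1.849225: f = 0.595830, f' = 15.218901 → t_2 = 1.849225 - (0.595830)/(15.218901) = 1.810075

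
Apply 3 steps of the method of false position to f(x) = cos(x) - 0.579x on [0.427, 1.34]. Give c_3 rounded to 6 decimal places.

False-position update: c = (a·f(b) − b·f(a))/(f(b) − f(a)); replace the endpoint whose sign matches f(c).
f(0.427000) = 0.662979, f(1.340000) = -0.547107
step 1: c = 0.927212, f(c) = 0.063210 > 0 → new bracket [0.927212, 1.340000]
step 2: c = 0.969965, f(c) = 0.003719 > 0 → new bracket [0.969965, 1.340000]
step 3: c = 0.972463, f(c) = 0.000210 > 0 → new bracket [0.972463, 1.340000]

0.972463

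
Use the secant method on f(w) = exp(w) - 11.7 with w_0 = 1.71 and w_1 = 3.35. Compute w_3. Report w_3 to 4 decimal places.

2.3379

f(w_0) = -6.171039, f(w_1) = 16.802734
w_2 = 3.350000 - (16.802734)·(3.350000 - 1.710000)/(16.802734 - (-6.171039)) = 2.150524; f(w_2) = -3.110640
w_3 = 2.150524 - (-3.110640)·(2.150524 - 3.350000)/(-3.110640 - (16.802734)) = 2.337893; f(w_3) = -1.340617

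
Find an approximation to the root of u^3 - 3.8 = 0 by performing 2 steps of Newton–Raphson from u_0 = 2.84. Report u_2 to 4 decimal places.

1.6682

f'(u) = 3u^2
u_0 = 2.840000: f = 19.106304, f' = 24.196800 → u_1 = 2.840000 - (19.106304)/(24.196800) = 2.050379
u_1 = 2.050379: f = 4.819903, f' = 12.612161 → u_2 = 2.050379 - (4.819903)/(12.612161) = 1.668216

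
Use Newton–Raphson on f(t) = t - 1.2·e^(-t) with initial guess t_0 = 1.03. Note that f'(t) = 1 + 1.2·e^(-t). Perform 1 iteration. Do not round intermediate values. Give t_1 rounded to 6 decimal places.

t_0 = 1.030000: f = 0.601592, f' = 1.428408 → t_1 = 1.030000 - (0.601592)/(1.428408) = 0.608838

0.608838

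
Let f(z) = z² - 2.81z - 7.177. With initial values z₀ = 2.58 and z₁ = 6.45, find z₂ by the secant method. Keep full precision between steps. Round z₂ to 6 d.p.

f(z_0) = -7.770400, f(z_1) = 16.301000
z_2 = 6.450000 - (16.301000)·(6.450000 - 2.580000)/(16.301000 - (-7.770400)) = 3.829260; f(z_2) = -3.273986

3.829260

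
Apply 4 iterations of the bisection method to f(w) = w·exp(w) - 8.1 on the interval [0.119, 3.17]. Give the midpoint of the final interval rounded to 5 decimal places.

1.54916

f(0.119000) = -7.965962, f(3.170000) = 67.369725 (opposite signs)
step 1: m = 1.644500, f(m) = 0.415912 > 0 → root in [0.119000, 1.644500]
step 2: m = 0.881750, f(m) = -5.970466 < 0 → root in [0.881750, 1.644500]
step 3: m = 1.263125, f(m) = -3.633014 < 0 → root in [1.263125, 1.644500]
step 4: m = 1.453812, f(m) = -1.878557 < 0 → root in [1.453812, 1.644500]
Midpoint of [1.453812, 1.644500] = 1.549156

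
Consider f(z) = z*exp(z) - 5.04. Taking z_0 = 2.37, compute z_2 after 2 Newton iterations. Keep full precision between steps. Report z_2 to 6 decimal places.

1.457761

f'(z) = (z+1)*exp(z)
z_0 = 2.370000: f = 20.312820, f' = 36.050212 → z_1 = 2.370000 - (20.312820)/(36.050212) = 1.806541
z_1 = 1.806541: f = 5.960655, f' = 17.090002 → z_2 = 1.806541 - (5.960655)/(17.090002) = 1.457761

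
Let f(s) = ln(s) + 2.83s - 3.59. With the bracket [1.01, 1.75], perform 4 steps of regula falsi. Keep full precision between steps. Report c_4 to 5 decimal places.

f(1.010000) = -0.721750, f(1.750000) = 1.922116
step 1: c = 1.212013, f(c) = 0.032279 > 0 → new bracket [1.010000, 1.212013]
step 2: c = 1.203365, f(c) = 0.000645 > 0 → new bracket [1.010000, 1.203365]
step 3: c = 1.203192, f(c) = 0.000013 > 0 → new bracket [1.010000, 1.203192]
step 4: c = 1.203189, f(c) = 0.000000 > 0 → new bracket [1.010000, 1.203189]

1.20319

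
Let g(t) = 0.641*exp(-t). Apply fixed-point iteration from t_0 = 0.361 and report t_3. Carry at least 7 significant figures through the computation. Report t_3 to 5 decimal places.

t_1 = g(0.361000) = 0.446764
t_2 = g(0.446764) = 0.410045
t_3 = g(0.410045) = 0.425381

0.42538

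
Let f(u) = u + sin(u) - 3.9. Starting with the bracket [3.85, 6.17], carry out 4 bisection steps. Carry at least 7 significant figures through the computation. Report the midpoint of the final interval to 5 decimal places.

f(3.850000) = -0.700625, f(6.170000) = 2.157056 (opposite signs)
step 1: m = 5.010000, f(m) = 0.153960 > 0 → root in [3.850000, 5.010000]
step 2: m = 4.430000, f(m) = -0.430392 < 0 → root in [4.430000, 5.010000]
step 3: m = 4.720000, f(m) = -0.179971 < 0 → root in [4.720000, 5.010000]
step 4: m = 4.865000, f(m) = -0.023378 < 0 → root in [4.865000, 5.010000]
Midpoint of [4.865000, 5.010000] = 4.937500

4.93750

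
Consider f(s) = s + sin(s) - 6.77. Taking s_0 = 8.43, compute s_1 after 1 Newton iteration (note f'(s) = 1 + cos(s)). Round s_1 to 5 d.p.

2.94224

Newton update: s ← s − f(s)/f'(s).
s_0 = 8.430000: f = 2.498638, f' = 0.455311 → s_1 = 8.430000 - (2.498638)/(0.455311) = 2.942237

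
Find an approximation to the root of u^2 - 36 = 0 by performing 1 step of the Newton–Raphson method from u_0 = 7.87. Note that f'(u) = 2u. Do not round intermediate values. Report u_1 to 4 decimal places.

6.2222

u_0 = 7.870000: f = 25.936900, f' = 15.740000 → u_1 = 7.870000 - (25.936900)/(15.740000) = 6.222166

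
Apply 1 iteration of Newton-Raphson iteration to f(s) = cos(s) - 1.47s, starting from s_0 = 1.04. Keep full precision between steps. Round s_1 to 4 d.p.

0.6016

Newton update: s ← s − f(s)/f'(s).
f'(s) = -sin(s) - 1.47
s_0 = 1.040000: f = -1.022580, f' = -2.332404 → s_1 = 1.040000 - (-1.022580)/(-2.332404) = 0.601577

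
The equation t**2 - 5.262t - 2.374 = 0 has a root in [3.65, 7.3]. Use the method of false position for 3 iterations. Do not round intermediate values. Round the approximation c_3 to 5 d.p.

5.65195

False-position update: c = (a·f(b) − b·f(a))/(f(b) − f(a)); replace the endpoint whose sign matches f(c).
f(3.650000) = -8.257800, f(7.300000) = 12.503400
step 1: c = 5.101793, f(c) = -3.191342 < 0 → new bracket [5.101793, 7.300000]
step 2: c = 5.548773, f(c) = -0.782763 < 0 → new bracket [5.548773, 7.300000]
step 3: c = 5.651947, f(c) = -0.170037 < 0 → new bracket [5.651947, 7.300000]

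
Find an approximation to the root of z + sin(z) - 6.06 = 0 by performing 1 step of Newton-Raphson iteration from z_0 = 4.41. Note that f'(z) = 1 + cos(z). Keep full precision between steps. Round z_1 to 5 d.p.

Newton update: z ← z − f(z)/f'(z).
z_0 = 4.410000: f = -2.604628, f' = 0.702198 → z_1 = 4.410000 - (-2.604628)/(0.702198) = 8.119248

8.11925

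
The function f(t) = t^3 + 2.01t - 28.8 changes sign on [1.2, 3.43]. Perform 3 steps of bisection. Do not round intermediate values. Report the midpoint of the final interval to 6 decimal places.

f(1.200000) = -24.660000, f(3.430000) = 18.447907 (opposite signs)
step 1: m = 2.315000, f(m) = -11.740244 < 0 → root in [2.315000, 3.430000]
step 2: m = 2.872500, f(m) = 0.675459 > 0 → root in [2.315000, 2.872500]
step 3: m = 2.593750, f(m) = -6.137008 < 0 → root in [2.593750, 2.872500]
Midpoint of [2.593750, 2.872500] = 2.733125

2.733125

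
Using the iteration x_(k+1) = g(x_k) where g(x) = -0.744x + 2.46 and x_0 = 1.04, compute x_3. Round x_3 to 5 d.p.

1.56315

x_1 = g(1.040000) = 1.686240
x_2 = g(1.686240) = 1.205437
x_3 = g(1.205437) = 1.563155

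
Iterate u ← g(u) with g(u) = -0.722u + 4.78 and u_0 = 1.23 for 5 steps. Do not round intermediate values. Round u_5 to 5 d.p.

3.07913

u_1 = g(1.230000) = 3.891940
u_2 = g(3.891940) = 1.970019
u_3 = g(1.970019) = 3.357646
u_4 = g(3.357646) = 2.355780
u_5 = g(2.355780) = 3.079127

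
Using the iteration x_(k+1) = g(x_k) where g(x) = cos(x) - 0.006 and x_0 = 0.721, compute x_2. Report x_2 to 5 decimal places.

0.72899

x_1 = g(0.721000) = 0.745146
x_2 = g(0.745146) = 0.728989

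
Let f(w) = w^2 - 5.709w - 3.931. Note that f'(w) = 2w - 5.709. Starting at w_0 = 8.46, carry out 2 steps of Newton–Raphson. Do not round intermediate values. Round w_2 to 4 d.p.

6.3511

w_0 = 8.460000: f = 19.342460, f' = 11.211000 → w_1 = 8.460000 - (19.342460)/(11.211000) = 6.734689
w_1 = 6.734689: f = 2.976698, f' = 7.760378 → w_2 = 6.734689 - (2.976698)/(7.760378) = 6.351113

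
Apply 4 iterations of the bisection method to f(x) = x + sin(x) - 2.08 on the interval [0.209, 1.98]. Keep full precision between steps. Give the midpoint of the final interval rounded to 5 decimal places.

1.14984

f(0.209000) = -1.663518, f(1.980000) = 0.817438 (opposite signs)
step 1: m = 1.094500, f(m) = -0.096801 < 0 → root in [1.094500, 1.980000]
step 2: m = 1.537250, f(m) = 0.456687 > 0 → root in [1.094500, 1.537250]
step 3: m = 1.315875, f(m) = 0.203558 > 0 → root in [1.094500, 1.315875]
step 4: m = 1.205188, f(m) = 0.059094 > 0 → root in [1.094500, 1.205188]
Midpoint of [1.094500, 1.205188] = 1.149844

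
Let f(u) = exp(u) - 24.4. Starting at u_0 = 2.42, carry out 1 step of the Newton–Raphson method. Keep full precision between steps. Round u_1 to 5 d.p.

f'(u) = exp(u)
u_0 = 2.420000: f = -13.154141, f' = 11.245859 → u_1 = 2.420000 - (-13.154141)/(11.245859) = 3.589687

3.58969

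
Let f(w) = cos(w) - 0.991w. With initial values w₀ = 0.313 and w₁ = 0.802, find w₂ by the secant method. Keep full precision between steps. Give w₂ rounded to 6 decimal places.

Secant update: w_(k+1) = w_k − f(w_k)·(w_k − w_(k-1))/(f(w_k) − f(w_(k-1))).
f(w_0) = 0.641231, f(w_1) = -0.099511
w_2 = 0.802000 - (-0.099511)·(0.802000 - 0.313000)/(-0.099511 - (0.641231)) = 0.736308; f(w_2) = 0.011272

0.736308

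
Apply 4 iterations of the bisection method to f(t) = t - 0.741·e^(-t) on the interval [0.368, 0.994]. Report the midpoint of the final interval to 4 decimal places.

0.4658

f(0.368000) = -0.144859, f(0.994000) = 0.719761 (opposite signs)
step 1: m = 0.681000, f(m) = 0.305972 > 0 → root in [0.368000, 0.681000]
step 2: m = 0.524500, f(m) = 0.085938 > 0 → root in [0.368000, 0.524500]
step 3: m = 0.446250, f(m) = -0.028008 < 0 → root in [0.446250, 0.524500]
step 4: m = 0.485375, f(m) = 0.029314 > 0 → root in [0.446250, 0.485375]
Midpoint of [0.446250, 0.485375] = 0.465812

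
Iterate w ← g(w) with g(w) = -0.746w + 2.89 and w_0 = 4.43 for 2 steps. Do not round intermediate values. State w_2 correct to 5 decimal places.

3.19943

w_1 = g(4.430000) = -0.414780
w_2 = g(-0.414780) = 3.199426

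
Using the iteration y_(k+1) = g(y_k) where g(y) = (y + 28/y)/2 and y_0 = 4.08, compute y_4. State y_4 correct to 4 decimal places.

5.2915

y_1 = g(4.080000) = 5.471373
y_2 = g(5.471373) = 5.294459
y_3 = g(5.294459) = 5.291503
y_4 = g(5.291503) = 5.291503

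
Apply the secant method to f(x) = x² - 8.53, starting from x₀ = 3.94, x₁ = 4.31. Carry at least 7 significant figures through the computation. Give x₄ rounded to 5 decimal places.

f(x_0) = 6.993600, f(x_1) = 10.046100
x_2 = 4.310000 - (10.046100)·(4.310000 - 3.940000)/(10.046100 - (6.993600)) = 3.092291; f(x_2) = 1.032263
x_3 = 3.092291 - (1.032263)·(3.092291 - 4.310000)/(1.032263 - (10.046100)) = 2.952839; f(x_3) = 0.189259
x_4 = 2.952839 - (0.189259)·(2.952839 - 3.092291)/(0.189259 - (1.032263)) = 2.921531; f(x_4) = 0.005346

2.92153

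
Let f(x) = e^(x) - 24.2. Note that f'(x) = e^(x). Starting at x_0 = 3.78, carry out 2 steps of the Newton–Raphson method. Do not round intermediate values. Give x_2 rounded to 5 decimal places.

x_0 = 3.780000: f = 19.616042, f' = 43.816042 → x_1 = 3.780000 - (19.616042)/(43.816042) = 3.332309
x_1 = 3.332309: f = 3.802930, f' = 28.002930 → x_2 = 3.332309 - (3.802930)/(28.002930) = 3.196504

3.19650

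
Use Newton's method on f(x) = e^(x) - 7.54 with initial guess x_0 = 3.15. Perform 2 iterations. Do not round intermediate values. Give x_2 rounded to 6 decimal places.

f'(x) = e^(x)
x_0 = 3.150000: f = 15.796065, f' = 23.336065 → x_1 = 3.150000 - (15.796065)/(23.336065) = 2.473105
x_1 = 2.473105: f = 4.319213, f' = 11.859213 → x_2 = 2.473105 - (4.319213)/(11.859213) = 2.108898

2.108898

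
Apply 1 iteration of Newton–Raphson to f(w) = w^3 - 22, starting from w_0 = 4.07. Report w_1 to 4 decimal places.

3.1560

Newton update: w ← w − f(w)/f'(w).
f'(w) = 3w^2
w_0 = 4.070000: f = 45.419143, f' = 49.694700 → w_1 = 4.070000 - (45.419143)/(49.694700) = 3.156036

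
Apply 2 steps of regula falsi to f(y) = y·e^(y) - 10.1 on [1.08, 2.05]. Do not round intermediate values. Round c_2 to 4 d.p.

1.7237

False-position update: c = (a·f(b) − b·f(a))/(f(b) − f(a)); replace the endpoint whose sign matches f(c).
f(1.080000) = -6.919746, f(2.050000) = 5.824197
step 1: c = 1.606694, f(c) = -2.088548 < 0 → new bracket [1.606694, 2.050000]
step 2: c = 1.723703, f(c) = -0.438218 < 0 → new bracket [1.723703, 2.050000]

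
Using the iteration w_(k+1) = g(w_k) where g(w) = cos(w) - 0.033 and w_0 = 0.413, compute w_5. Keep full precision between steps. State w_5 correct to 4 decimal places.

w_1 = g(0.413000) = 0.882921
w_2 = g(0.882921) = 0.601897
w_3 = g(0.601897) = 0.791263
w_4 = g(0.791263) = 0.669948
w_5 = g(0.669948) = 0.750854

0.7509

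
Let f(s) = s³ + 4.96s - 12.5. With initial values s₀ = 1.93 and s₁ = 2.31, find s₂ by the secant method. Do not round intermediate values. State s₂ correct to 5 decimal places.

1.69937

Secant update: s_(k+1) = s_k − f(s_k)·(s_k − s_(k-1))/(f(s_k) − f(s_(k-1))).
f(s_0) = 4.261857, f(s_1) = 11.283991
s_2 = 2.310000 - (11.283991)·(2.310000 - 1.930000)/(11.283991 - (4.261857)) = 1.699371; f(s_2) = 0.836433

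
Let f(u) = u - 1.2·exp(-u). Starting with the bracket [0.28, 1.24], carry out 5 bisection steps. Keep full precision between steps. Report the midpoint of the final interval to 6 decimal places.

f(0.280000) = -0.626940, f(1.240000) = 0.892739 (opposite signs)
step 1: m = 0.760000, f(m) = 0.198800 > 0 → root in [0.280000, 0.760000]
step 2: m = 0.520000, f(m) = -0.193425 < 0 → root in [0.520000, 0.760000]
step 3: m = 0.640000, f(m) = 0.007249 > 0 → root in [0.520000, 0.640000]
step 4: m = 0.580000, f(m) = -0.091878 < 0 → root in [0.580000, 0.640000]
step 5: m = 0.610000, f(m) = -0.042021 < 0 → root in [0.610000, 0.640000]
Midpoint of [0.610000, 0.640000] = 0.625000

0.625000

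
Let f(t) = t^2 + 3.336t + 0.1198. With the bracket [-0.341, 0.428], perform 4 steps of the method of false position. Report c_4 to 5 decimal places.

-0.03639

False-position update: c = (a·f(b) − b·f(a))/(f(b) − f(a)); replace the endpoint whose sign matches f(c).
f(-0.341000) = -0.901495, f(0.428000) = 1.730792
step 1: c = -0.077636, f(c) = -0.133166 < 0 → new bracket [-0.077636, 0.428000]
step 2: c = -0.041512, f(c) = -0.016961 < 0 → new bracket [-0.041512, 0.428000]
step 3: c = -0.036956, f(c) = -0.002118 < 0 → new bracket [-0.036956, 0.428000]
step 4: c = -0.036387, f(c) = -0.000264 < 0 → new bracket [-0.036387, 0.428000]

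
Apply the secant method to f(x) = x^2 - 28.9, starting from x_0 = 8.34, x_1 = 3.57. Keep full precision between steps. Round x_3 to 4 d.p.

f(x_0) = 40.655600, f(x_1) = -16.155100
x_2 = 3.570000 - (-16.155100)·(3.570000 - 8.340000)/(-16.155100 - (40.655600)) = 4.926432; f(x_2) = -4.630272
x_3 = 4.926432 - (-4.630272)·(4.926432 - 3.570000)/(-4.630272 - (-16.155100)) = 5.471398; f(x_3) = 1.036199

5.4714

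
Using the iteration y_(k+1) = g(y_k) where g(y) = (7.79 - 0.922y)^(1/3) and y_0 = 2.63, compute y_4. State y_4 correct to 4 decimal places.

1.8277

y_1 = g(2.630000) = 1.750627
y_2 = g(1.750627) = 1.834709
y_3 = g(1.834709) = 1.827000
y_4 = g(1.827000) = 1.827710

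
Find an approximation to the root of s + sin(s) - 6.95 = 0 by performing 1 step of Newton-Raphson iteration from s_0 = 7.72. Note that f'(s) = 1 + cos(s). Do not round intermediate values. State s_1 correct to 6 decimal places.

6.166483

s_0 = 7.720000: f = 1.761038, f' = 1.133581 → s_1 = 7.720000 - (1.761038)/(1.133581) = 6.166483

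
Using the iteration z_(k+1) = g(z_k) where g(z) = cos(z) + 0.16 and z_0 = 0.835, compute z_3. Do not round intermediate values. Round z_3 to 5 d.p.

0.83191

z_1 = g(0.835000) = 0.831178
z_2 = g(0.831178) = 0.834006
z_3 = g(0.834006) = 0.831914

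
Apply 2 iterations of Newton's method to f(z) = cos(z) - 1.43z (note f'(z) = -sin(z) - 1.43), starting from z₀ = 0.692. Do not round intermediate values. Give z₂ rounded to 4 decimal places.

0.5836

z_0 = 0.692000: f = -0.219589, f' = -2.068078 → z_1 = 0.692000 - (-0.219589)/(-2.068078) = 0.585820
z_1 = 0.585820: f = -0.004464, f' = -1.982883 → z_2 = 0.585820 - (-0.004464)/(-1.982883) = 0.583569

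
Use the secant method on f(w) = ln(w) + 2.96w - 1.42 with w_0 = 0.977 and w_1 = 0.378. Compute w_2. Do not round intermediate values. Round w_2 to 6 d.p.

Secant update: w_(k+1) = w_k − f(w_k)·(w_k − w_(k-1))/(f(w_k) − f(w_(k-1))).
f(w_0) = 1.448651, f(w_1) = -1.273981
w_2 = 0.378000 - (-1.273981)·(0.378000 - 0.977000)/(-1.273981 - (1.448651)) = 0.658286; f(w_2) = 0.110409

0.658286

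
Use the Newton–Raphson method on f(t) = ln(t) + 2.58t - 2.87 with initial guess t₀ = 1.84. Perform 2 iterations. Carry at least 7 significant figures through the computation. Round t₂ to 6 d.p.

1.081710

f'(t) = 1/t + 2.58
t_0 = 1.840000: f = 2.486966, f' = 3.123478 → t_1 = 1.840000 - (2.486966)/(3.123478) = 1.043783
t_1 = 1.043783: f = -0.134187, f' = 3.538053 → t_2 = 1.043783 - (-0.134187)/(3.538053) = 1.081710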